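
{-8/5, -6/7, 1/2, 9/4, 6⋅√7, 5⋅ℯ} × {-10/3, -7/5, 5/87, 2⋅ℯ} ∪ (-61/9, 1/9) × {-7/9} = ((-61/9, 1/9) × {-7/9}) ∪ ({-8/5, -6/7, 1/2, 9/4, 6⋅√7, 5⋅ℯ} × {-10/3, -7/5, 5/87, 2⋅ℯ})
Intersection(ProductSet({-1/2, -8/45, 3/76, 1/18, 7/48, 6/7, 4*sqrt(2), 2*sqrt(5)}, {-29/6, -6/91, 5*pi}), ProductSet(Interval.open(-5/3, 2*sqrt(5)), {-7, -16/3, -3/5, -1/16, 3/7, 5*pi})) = ProductSet({-1/2, -8/45, 3/76, 1/18, 7/48, 6/7}, {5*pi})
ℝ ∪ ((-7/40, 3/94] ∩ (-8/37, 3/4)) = (-∞, ∞)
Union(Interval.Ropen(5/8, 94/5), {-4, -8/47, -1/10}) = Union({-4, -8/47, -1/10}, Interval.Ropen(5/8, 94/5))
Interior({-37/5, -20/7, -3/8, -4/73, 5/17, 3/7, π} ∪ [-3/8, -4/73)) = (-3/8, -4/73)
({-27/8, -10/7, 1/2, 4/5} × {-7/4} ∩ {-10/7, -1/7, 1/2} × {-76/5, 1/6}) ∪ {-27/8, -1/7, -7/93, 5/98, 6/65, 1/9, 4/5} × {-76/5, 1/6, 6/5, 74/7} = {-27/8, -1/7, -7/93, 5/98, 6/65, 1/9, 4/5} × {-76/5, 1/6, 6/5, 74/7}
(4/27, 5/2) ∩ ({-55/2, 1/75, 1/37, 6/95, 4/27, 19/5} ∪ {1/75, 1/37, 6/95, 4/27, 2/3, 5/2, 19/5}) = {2/3}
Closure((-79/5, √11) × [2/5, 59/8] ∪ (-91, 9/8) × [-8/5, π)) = ({-91} × [-8/5, π]) ∪ ([-91, 9/8] × {-8/5}) ∪ ({-91, 9/8} × [-8/5, 2/5]) ∪ ([-91, -79/5] × {-8/5, π}) ∪ ([-79/5, √11] × {59/8}) ∪ ({-79/5, √11} × [π, 59/8]) ∪ ((-91, 9/8) × [-8/5, π)) ∪ ((-79/5, √11] × [2/5, 59/8])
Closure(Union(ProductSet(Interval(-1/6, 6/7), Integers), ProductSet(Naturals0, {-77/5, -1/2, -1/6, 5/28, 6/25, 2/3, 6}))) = Union(ProductSet(Interval(-1/6, 6/7), Integers), ProductSet(Naturals0, {-77/5, -1/2, -1/6, 5/28, 6/25, 2/3, 6}))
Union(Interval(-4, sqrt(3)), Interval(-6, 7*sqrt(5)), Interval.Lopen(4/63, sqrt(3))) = Interval(-6, 7*sqrt(5))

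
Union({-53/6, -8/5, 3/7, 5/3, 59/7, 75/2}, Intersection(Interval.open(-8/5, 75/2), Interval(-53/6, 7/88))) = Union({-53/6, 3/7, 5/3, 59/7, 75/2}, Interval(-8/5, 7/88))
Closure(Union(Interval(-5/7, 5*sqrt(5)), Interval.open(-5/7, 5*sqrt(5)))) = Interval(-5/7, 5*sqrt(5))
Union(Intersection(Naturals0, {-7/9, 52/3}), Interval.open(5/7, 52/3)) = Interval.open(5/7, 52/3)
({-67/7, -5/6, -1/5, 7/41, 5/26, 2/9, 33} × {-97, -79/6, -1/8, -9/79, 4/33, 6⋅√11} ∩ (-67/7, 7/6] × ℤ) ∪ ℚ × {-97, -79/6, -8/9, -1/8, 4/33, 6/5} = ℚ × {-97, -79/6, -8/9, -1/8, 4/33, 6/5}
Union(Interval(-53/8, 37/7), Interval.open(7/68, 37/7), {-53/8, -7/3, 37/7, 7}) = Union({7}, Interval(-53/8, 37/7))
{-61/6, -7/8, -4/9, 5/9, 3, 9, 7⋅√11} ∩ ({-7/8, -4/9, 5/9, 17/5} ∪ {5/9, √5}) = {-7/8, -4/9, 5/9}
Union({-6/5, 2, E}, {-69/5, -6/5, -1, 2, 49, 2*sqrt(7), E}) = {-69/5, -6/5, -1, 2, 49, 2*sqrt(7), E}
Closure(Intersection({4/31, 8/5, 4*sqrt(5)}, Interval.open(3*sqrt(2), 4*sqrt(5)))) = EmptySet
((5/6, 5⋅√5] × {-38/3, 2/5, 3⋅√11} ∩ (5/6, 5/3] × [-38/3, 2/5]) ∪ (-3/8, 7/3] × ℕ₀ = ((-3/8, 7/3] × ℕ₀) ∪ ((5/6, 5/3] × {-38/3, 2/5})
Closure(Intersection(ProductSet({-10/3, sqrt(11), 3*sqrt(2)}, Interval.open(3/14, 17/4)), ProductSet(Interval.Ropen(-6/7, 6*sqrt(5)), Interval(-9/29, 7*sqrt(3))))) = ProductSet({sqrt(11), 3*sqrt(2)}, Interval(3/14, 17/4))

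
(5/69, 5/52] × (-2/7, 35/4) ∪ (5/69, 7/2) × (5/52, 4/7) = ((5/69, 5/52] × (-2/7, 35/4)) ∪ ((5/69, 7/2) × (5/52, 4/7))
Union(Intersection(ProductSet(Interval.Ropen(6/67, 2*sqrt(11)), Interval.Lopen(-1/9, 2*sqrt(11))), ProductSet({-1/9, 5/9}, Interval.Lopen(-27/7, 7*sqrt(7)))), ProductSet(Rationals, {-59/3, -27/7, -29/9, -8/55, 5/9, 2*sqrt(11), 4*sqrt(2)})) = Union(ProductSet({5/9}, Interval.Lopen(-1/9, 2*sqrt(11))), ProductSet(Rationals, {-59/3, -27/7, -29/9, -8/55, 5/9, 2*sqrt(11), 4*sqrt(2)}))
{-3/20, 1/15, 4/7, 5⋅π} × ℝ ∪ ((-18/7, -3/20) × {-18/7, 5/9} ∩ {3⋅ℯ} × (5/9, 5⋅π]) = {-3/20, 1/15, 4/7, 5⋅π} × ℝ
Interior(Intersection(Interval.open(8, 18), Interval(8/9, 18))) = Interval.open(8, 18)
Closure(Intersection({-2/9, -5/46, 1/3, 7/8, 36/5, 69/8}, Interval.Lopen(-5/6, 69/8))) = {-2/9, -5/46, 1/3, 7/8, 36/5, 69/8}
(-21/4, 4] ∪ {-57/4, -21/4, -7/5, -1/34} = {-57/4} ∪ [-21/4, 4]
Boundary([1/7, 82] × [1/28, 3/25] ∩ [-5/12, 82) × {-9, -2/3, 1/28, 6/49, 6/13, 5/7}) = [1/7, 82] × {1/28}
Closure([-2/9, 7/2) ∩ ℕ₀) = {0, 1, 2, 3}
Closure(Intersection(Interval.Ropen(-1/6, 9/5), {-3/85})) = {-3/85}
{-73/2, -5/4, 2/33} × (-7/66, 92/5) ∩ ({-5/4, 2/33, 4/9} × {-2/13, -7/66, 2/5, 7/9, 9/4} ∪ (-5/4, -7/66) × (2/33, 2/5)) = {-5/4, 2/33} × {2/5, 7/9, 9/4}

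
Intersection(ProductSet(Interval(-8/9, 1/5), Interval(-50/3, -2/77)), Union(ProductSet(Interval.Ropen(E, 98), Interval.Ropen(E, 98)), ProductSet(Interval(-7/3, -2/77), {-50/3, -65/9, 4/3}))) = ProductSet(Interval(-8/9, -2/77), {-50/3, -65/9})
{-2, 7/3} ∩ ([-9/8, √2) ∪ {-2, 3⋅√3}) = {-2}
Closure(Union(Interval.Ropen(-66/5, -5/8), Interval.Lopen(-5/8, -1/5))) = Interval(-66/5, -1/5)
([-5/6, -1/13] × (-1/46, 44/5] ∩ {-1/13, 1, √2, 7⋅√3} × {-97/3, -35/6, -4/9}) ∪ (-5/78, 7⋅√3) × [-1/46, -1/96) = (-5/78, 7⋅√3) × [-1/46, -1/96)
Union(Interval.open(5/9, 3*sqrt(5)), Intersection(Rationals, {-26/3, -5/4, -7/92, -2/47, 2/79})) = Union({-26/3, -5/4, -7/92, -2/47, 2/79}, Interval.open(5/9, 3*sqrt(5)))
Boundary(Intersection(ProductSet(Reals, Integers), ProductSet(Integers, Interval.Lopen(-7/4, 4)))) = ProductSet(Integers, Range(-1, 5, 1))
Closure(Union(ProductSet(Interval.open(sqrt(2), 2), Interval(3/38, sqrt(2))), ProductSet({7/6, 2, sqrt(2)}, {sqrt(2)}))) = Union(ProductSet({7/6, 2, sqrt(2)}, {sqrt(2)}), ProductSet(Interval(sqrt(2), 2), Interval(3/38, sqrt(2))))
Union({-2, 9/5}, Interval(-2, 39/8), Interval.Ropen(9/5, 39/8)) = Interval(-2, 39/8)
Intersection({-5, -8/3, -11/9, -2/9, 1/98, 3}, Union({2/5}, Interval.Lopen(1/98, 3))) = {3}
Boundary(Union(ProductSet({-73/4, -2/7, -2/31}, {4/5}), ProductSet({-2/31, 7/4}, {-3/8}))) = Union(ProductSet({-2/31, 7/4}, {-3/8}), ProductSet({-73/4, -2/7, -2/31}, {4/5}))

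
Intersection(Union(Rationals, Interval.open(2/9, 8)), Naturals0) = Union(Naturals0, Range(1, 9, 1))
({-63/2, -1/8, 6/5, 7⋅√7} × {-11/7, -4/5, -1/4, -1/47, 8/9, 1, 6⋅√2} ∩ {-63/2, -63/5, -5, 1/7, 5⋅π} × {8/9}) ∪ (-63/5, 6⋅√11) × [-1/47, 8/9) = ({-63/2} × {8/9}) ∪ ((-63/5, 6⋅√11) × [-1/47, 8/9))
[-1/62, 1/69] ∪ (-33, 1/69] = (-33, 1/69]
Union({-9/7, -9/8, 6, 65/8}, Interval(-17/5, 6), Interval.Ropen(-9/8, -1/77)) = Union({65/8}, Interval(-17/5, 6))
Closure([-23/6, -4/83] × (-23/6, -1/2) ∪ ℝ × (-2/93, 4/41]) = (ℝ × [-2/93, 4/41]) ∪ ([-23/6, -4/83] × [-23/6, -1/2])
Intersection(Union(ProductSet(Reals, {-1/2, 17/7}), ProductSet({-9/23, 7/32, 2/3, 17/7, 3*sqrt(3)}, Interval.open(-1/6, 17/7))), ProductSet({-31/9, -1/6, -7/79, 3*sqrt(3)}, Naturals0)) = ProductSet({3*sqrt(3)}, Range(0, 3, 1))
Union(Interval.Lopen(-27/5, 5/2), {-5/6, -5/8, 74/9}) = Union({74/9}, Interval.Lopen(-27/5, 5/2))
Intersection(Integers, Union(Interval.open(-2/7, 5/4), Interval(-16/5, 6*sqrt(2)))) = Range(-3, 9, 1)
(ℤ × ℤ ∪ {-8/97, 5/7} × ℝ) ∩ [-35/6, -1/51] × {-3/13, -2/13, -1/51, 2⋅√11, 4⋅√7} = {-8/97} × {-3/13, -2/13, -1/51, 2⋅√11, 4⋅√7}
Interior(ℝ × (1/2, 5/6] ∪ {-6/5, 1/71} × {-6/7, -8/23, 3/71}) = ℝ × (1/2, 5/6)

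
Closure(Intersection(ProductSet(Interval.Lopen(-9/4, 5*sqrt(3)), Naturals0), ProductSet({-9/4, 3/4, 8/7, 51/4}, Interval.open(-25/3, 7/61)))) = ProductSet({3/4, 8/7}, Range(0, 1, 1))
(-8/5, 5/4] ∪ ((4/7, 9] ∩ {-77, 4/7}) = (-8/5, 5/4]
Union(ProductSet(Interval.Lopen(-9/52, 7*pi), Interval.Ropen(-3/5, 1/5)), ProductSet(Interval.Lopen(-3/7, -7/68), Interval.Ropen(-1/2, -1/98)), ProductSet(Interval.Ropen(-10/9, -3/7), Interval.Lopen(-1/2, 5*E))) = Union(ProductSet(Interval.Ropen(-10/9, -3/7), Interval.Lopen(-1/2, 5*E)), ProductSet(Interval.Lopen(-3/7, -7/68), Interval.Ropen(-1/2, -1/98)), ProductSet(Interval.Lopen(-9/52, 7*pi), Interval.Ropen(-3/5, 1/5)))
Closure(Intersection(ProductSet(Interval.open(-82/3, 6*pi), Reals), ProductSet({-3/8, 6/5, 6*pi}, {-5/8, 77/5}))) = ProductSet({-3/8, 6/5}, {-5/8, 77/5})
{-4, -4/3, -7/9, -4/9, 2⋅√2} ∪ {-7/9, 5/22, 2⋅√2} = {-4, -4/3, -7/9, -4/9, 5/22, 2⋅√2}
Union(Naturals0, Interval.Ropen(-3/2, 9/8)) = Union(Interval.Ropen(-3/2, 9/8), Naturals0)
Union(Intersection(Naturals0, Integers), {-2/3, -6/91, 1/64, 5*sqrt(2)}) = Union({-2/3, -6/91, 1/64, 5*sqrt(2)}, Naturals0)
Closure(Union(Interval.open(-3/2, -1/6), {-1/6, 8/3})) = Union({8/3}, Interval(-3/2, -1/6))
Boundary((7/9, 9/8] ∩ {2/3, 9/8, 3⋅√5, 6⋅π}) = {9/8}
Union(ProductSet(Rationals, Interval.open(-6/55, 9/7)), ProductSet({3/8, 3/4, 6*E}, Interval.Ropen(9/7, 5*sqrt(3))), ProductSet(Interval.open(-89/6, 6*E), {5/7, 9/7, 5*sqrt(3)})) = Union(ProductSet({3/8, 3/4, 6*E}, Interval.Ropen(9/7, 5*sqrt(3))), ProductSet(Interval.open(-89/6, 6*E), {5/7, 9/7, 5*sqrt(3)}), ProductSet(Rationals, Interval.open(-6/55, 9/7)))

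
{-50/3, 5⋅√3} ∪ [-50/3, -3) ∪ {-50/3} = [-50/3, -3) ∪ {5⋅√3}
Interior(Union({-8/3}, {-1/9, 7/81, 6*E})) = EmptySet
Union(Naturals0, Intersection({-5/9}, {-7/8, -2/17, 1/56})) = Naturals0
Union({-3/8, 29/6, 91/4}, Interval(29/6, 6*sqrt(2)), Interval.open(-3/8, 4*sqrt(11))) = Union({91/4}, Interval.Ropen(-3/8, 4*sqrt(11)))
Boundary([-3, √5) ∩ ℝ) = {-3, √5}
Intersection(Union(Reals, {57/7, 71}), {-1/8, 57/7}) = {-1/8, 57/7}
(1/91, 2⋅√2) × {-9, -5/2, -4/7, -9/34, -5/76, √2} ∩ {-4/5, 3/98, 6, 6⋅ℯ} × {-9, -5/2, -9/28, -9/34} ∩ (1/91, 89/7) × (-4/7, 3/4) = {3/98} × {-9/34}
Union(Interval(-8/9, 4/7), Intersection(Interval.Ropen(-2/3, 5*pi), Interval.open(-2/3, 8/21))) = Interval(-8/9, 4/7)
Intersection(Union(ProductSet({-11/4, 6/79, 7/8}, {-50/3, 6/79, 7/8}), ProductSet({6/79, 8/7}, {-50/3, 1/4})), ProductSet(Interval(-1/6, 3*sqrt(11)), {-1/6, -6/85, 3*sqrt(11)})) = EmptySet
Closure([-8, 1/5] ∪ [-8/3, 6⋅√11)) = [-8, 6⋅√11]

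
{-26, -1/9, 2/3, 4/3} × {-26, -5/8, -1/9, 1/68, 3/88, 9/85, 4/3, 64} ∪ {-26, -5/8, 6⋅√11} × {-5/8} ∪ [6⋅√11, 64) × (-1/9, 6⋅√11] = ({-26, -5/8, 6⋅√11} × {-5/8}) ∪ ({-26, -1/9, 2/3, 4/3} × {-26, -5/8, -1/9, 1/68, 3/88, 9/85, 4/3, 64}) ∪ ([6⋅√11, 64) × (-1/9, 6⋅√11])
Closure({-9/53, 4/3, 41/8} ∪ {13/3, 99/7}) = {-9/53, 4/3, 13/3, 41/8, 99/7}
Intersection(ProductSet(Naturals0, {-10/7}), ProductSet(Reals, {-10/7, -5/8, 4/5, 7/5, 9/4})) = ProductSet(Naturals0, {-10/7})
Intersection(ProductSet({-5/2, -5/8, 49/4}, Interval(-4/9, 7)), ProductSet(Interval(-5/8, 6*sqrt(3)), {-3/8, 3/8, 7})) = ProductSet({-5/8}, {-3/8, 3/8, 7})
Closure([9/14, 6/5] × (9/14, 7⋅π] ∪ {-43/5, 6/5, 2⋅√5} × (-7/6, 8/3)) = ([9/14, 6/5] × [9/14, 7⋅π]) ∪ ({-43/5, 6/5, 2⋅√5} × [-7/6, 8/3])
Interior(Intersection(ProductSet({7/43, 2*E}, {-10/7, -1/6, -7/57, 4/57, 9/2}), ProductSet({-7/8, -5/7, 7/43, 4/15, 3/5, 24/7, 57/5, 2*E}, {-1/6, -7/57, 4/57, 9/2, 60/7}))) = EmptySet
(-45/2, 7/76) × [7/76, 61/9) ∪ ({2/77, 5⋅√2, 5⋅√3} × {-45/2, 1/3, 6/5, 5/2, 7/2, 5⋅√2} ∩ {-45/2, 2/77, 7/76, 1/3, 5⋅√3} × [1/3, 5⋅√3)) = ((-45/2, 7/76) × [7/76, 61/9)) ∪ ({2/77, 5⋅√3} × {1/3, 6/5, 5/2, 7/2, 5⋅√2})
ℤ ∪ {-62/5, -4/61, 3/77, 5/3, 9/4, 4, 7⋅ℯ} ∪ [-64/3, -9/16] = ℤ ∪ [-64/3, -9/16] ∪ {-4/61, 3/77, 5/3, 9/4, 7⋅ℯ}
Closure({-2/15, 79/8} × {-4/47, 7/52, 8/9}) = {-2/15, 79/8} × {-4/47, 7/52, 8/9}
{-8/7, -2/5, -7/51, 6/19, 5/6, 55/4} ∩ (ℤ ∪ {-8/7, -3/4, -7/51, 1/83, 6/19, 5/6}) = {-8/7, -7/51, 6/19, 5/6}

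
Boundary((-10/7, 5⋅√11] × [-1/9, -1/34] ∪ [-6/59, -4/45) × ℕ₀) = ({-10/7, 5⋅√11} × [-1/9, -1/34]) ∪ ([-10/7, 5⋅√11] × {-1/9, -1/34}) ∪ ([-6/59, -4/45] × (ℕ₀ \ (-1/9, -1/34)))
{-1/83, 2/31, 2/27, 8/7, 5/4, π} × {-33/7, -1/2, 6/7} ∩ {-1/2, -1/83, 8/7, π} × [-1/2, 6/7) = {-1/83, 8/7, π} × {-1/2}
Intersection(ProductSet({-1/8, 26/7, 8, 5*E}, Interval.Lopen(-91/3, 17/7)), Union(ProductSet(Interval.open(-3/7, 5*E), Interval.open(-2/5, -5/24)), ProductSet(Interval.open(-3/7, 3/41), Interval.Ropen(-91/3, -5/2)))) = Union(ProductSet({-1/8}, Interval.open(-91/3, -5/2)), ProductSet({-1/8, 26/7, 8}, Interval.open(-2/5, -5/24)))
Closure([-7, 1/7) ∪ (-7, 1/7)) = [-7, 1/7]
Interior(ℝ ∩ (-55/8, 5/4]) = (-55/8, 5/4)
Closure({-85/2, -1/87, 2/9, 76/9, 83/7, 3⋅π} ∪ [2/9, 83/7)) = {-85/2, -1/87} ∪ [2/9, 83/7]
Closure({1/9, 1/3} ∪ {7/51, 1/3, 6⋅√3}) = {1/9, 7/51, 1/3, 6⋅√3}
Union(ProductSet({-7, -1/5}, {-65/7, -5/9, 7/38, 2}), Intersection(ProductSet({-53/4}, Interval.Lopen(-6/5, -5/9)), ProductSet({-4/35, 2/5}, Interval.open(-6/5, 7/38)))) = ProductSet({-7, -1/5}, {-65/7, -5/9, 7/38, 2})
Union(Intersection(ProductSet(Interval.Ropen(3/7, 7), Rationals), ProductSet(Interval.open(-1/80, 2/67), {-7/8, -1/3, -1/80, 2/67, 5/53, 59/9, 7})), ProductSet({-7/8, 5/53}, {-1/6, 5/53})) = ProductSet({-7/8, 5/53}, {-1/6, 5/53})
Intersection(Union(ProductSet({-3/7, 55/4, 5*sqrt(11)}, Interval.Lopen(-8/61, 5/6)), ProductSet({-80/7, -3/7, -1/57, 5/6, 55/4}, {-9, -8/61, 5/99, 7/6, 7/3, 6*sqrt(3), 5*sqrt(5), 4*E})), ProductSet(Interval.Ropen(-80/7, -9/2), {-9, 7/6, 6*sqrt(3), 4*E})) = ProductSet({-80/7}, {-9, 7/6, 6*sqrt(3), 4*E})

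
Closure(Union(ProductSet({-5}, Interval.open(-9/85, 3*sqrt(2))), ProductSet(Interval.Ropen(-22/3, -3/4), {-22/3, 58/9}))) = Union(ProductSet({-5}, Interval(-9/85, 3*sqrt(2))), ProductSet(Interval(-22/3, -3/4), {-22/3, 58/9}))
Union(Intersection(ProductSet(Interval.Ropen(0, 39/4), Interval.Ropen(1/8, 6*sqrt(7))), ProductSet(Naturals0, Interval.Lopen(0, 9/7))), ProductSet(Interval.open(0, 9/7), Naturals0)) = Union(ProductSet(Interval.open(0, 9/7), Naturals0), ProductSet(Range(0, 10, 1), Interval(1/8, 9/7)))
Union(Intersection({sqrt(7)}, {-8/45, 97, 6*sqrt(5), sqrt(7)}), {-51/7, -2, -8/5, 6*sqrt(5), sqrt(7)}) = {-51/7, -2, -8/5, 6*sqrt(5), sqrt(7)}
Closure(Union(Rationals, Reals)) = Reals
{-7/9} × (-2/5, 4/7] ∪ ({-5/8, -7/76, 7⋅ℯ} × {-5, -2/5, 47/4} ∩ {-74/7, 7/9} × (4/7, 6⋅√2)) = {-7/9} × (-2/5, 4/7]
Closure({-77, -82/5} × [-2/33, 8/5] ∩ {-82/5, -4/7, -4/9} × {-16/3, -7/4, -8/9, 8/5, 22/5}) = {-82/5} × {8/5}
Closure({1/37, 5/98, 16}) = {1/37, 5/98, 16}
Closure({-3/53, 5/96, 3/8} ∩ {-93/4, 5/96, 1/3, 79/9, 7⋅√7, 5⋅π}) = {5/96}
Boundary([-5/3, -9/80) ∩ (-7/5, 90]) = {-7/5, -9/80}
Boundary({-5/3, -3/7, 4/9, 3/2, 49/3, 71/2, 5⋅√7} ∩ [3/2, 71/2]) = {3/2, 49/3, 71/2, 5⋅√7}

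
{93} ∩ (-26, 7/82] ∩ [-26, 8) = ∅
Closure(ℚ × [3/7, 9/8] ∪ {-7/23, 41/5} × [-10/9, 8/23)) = (ℝ × [3/7, 9/8]) ∪ ({-7/23, 41/5} × [-10/9, 8/23])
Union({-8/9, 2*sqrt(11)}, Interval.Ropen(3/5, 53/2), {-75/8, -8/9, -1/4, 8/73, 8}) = Union({-75/8, -8/9, -1/4, 8/73}, Interval.Ropen(3/5, 53/2))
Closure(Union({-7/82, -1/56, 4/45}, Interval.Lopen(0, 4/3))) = Union({-7/82, -1/56}, Interval(0, 4/3))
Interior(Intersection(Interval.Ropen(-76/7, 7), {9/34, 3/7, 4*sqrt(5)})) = EmptySet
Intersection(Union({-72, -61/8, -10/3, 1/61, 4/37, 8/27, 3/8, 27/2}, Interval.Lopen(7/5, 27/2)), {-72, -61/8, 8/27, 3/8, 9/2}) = {-72, -61/8, 8/27, 3/8, 9/2}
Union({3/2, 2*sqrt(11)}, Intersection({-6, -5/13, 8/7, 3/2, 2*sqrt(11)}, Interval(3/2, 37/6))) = {3/2, 2*sqrt(11)}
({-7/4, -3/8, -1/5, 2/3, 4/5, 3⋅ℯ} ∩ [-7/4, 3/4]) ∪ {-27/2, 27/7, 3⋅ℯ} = {-27/2, -7/4, -3/8, -1/5, 2/3, 27/7, 3⋅ℯ}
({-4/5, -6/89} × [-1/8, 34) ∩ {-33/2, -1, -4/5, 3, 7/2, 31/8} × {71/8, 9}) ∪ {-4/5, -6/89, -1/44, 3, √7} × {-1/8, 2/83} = ({-4/5} × {71/8, 9}) ∪ ({-4/5, -6/89, -1/44, 3, √7} × {-1/8, 2/83})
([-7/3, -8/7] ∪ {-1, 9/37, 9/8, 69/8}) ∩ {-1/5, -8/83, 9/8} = {9/8}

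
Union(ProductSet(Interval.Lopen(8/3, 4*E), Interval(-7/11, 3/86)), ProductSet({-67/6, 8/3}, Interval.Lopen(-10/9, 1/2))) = Union(ProductSet({-67/6, 8/3}, Interval.Lopen(-10/9, 1/2)), ProductSet(Interval.Lopen(8/3, 4*E), Interval(-7/11, 3/86)))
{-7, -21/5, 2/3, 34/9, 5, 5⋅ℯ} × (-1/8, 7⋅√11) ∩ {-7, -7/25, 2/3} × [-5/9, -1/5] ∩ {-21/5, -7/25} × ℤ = ∅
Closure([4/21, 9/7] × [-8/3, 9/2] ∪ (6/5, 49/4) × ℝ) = ((6/5, 49/4] × ℝ) ∪ ([4/21, 9/7] × [-8/3, 9/2]) ∪ ({6/5, 49/4} × ((-∞, -8/3] ∪ [9/2, ∞)))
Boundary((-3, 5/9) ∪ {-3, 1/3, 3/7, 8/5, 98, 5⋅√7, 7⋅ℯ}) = {-3, 5/9, 8/5, 98, 5⋅√7, 7⋅ℯ}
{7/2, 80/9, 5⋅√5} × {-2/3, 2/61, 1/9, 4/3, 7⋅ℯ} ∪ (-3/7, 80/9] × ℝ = ((-3/7, 80/9] × ℝ) ∪ ({7/2, 80/9, 5⋅√5} × {-2/3, 2/61, 1/9, 4/3, 7⋅ℯ})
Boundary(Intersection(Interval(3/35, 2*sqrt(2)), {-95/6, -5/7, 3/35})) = {3/35}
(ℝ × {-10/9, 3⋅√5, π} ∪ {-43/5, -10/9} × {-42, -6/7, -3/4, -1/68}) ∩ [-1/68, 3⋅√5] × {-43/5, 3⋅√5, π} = [-1/68, 3⋅√5] × {3⋅√5, π}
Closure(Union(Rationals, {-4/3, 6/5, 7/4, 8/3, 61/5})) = Reals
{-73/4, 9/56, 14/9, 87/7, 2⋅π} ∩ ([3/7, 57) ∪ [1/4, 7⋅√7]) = {14/9, 87/7, 2⋅π}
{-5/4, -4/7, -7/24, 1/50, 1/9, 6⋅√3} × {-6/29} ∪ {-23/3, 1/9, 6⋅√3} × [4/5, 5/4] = ({-23/3, 1/9, 6⋅√3} × [4/5, 5/4]) ∪ ({-5/4, -4/7, -7/24, 1/50, 1/9, 6⋅√3} × {-6/29})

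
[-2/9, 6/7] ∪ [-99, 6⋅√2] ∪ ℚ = ℚ ∪ [-99, 6⋅√2]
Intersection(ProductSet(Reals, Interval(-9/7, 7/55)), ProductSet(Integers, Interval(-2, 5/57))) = ProductSet(Integers, Interval(-9/7, 5/57))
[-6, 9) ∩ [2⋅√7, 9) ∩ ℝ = [2⋅√7, 9)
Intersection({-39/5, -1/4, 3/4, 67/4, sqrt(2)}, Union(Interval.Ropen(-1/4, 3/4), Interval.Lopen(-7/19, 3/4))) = {-1/4, 3/4}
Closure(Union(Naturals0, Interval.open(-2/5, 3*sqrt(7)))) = Union(Complement(Naturals0, Interval.open(-2/5, 3*sqrt(7))), Interval(-2/5, 3*sqrt(7)), Naturals0)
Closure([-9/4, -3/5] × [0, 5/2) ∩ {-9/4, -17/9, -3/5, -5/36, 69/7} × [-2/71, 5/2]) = {-9/4, -17/9, -3/5} × [0, 5/2]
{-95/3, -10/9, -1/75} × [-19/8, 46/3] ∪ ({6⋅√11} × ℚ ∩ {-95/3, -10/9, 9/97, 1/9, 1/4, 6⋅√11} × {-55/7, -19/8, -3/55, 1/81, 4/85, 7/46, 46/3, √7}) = ({-95/3, -10/9, -1/75} × [-19/8, 46/3]) ∪ ({6⋅√11} × {-55/7, -19/8, -3/55, 1/81, 4/85, 7/46, 46/3})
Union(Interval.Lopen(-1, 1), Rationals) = Union(Interval(-1, 1), Rationals)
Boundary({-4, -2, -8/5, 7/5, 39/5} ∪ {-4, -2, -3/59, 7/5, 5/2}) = {-4, -2, -8/5, -3/59, 7/5, 5/2, 39/5}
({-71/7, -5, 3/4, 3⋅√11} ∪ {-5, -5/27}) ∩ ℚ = {-71/7, -5, -5/27, 3/4}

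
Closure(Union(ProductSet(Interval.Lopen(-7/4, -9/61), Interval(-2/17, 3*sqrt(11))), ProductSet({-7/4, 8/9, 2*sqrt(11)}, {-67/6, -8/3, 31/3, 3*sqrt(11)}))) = Union(ProductSet({-7/4, 8/9, 2*sqrt(11)}, {-67/6, -8/3, 31/3, 3*sqrt(11)}), ProductSet(Interval(-7/4, -9/61), Interval(-2/17, 3*sqrt(11))))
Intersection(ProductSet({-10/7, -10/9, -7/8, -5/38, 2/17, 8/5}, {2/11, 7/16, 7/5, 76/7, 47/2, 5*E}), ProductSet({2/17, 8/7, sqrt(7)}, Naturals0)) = EmptySet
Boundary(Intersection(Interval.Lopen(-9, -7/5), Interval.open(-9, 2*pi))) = {-9, -7/5}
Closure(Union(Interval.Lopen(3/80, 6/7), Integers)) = Union(Integers, Interval(3/80, 6/7))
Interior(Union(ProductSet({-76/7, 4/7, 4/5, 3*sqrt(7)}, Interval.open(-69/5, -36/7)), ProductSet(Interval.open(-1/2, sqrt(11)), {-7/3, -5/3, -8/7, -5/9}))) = EmptySet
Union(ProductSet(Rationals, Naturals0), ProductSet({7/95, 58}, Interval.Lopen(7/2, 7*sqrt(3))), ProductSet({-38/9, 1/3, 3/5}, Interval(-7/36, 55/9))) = Union(ProductSet({7/95, 58}, Interval.Lopen(7/2, 7*sqrt(3))), ProductSet({-38/9, 1/3, 3/5}, Interval(-7/36, 55/9)), ProductSet(Rationals, Naturals0))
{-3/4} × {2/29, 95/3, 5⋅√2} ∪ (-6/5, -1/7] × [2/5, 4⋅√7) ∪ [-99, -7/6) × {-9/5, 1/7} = ([-99, -7/6) × {-9/5, 1/7}) ∪ ({-3/4} × {2/29, 95/3, 5⋅√2}) ∪ ((-6/5, -1/7] × [2/5, 4⋅√7))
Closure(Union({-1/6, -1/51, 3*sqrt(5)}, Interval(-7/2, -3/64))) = Union({-1/51, 3*sqrt(5)}, Interval(-7/2, -3/64))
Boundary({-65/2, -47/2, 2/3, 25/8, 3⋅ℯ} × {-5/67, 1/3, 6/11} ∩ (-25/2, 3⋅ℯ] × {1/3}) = {2/3, 25/8, 3⋅ℯ} × {1/3}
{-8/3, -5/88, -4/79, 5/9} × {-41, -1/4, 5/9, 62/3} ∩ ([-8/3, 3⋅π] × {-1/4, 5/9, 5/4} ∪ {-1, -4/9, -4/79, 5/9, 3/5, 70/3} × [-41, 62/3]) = ({-4/79, 5/9} × {-41, -1/4, 5/9, 62/3}) ∪ ({-8/3, -5/88, -4/79, 5/9} × {-1/4, 5/9})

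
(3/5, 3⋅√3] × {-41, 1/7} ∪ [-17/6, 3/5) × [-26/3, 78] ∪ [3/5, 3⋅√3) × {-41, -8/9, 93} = ([-17/6, 3/5) × [-26/3, 78]) ∪ ((3/5, 3⋅√3] × {-41, 1/7}) ∪ ([3/5, 3⋅√3) × {-41, -8/9, 93})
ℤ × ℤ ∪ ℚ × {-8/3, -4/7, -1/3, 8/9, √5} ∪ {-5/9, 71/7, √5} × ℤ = (ℚ × {-8/3, -4/7, -1/3, 8/9, √5}) ∪ ((ℤ ∪ {-5/9, 71/7, √5}) × ℤ)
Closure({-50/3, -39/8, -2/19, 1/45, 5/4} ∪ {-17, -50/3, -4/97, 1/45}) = {-17, -50/3, -39/8, -2/19, -4/97, 1/45, 5/4}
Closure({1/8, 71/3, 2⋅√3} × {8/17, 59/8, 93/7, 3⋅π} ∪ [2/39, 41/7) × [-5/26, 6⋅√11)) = ({2/39, 41/7} × [-5/26, 6⋅√11]) ∪ ([2/39, 41/7] × {-5/26, 6⋅√11}) ∪ ([2/39, 41/7) × [-5/26, 6⋅√11)) ∪ ({1/8, 71/3, 2⋅√3} × {8/17, 59/8, 93/7, 3⋅π})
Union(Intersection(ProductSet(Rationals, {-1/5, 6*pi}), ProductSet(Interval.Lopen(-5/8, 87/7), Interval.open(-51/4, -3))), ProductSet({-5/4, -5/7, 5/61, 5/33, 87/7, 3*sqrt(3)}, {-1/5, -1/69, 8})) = ProductSet({-5/4, -5/7, 5/61, 5/33, 87/7, 3*sqrt(3)}, {-1/5, -1/69, 8})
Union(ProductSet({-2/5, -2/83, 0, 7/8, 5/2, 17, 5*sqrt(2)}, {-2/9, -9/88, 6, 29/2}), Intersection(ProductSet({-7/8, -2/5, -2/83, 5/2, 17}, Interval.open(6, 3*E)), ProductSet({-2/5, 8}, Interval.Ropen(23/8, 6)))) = ProductSet({-2/5, -2/83, 0, 7/8, 5/2, 17, 5*sqrt(2)}, {-2/9, -9/88, 6, 29/2})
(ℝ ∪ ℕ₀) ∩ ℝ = ℝ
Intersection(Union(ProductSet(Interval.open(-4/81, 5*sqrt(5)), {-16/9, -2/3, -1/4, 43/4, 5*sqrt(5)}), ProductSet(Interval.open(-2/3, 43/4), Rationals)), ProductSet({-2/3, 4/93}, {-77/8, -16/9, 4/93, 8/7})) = ProductSet({4/93}, {-77/8, -16/9, 4/93, 8/7})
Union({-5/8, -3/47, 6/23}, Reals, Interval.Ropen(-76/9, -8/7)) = Interval(-oo, oo)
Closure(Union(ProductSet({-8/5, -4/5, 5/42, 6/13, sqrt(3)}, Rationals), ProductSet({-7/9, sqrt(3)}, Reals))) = ProductSet({-8/5, -4/5, -7/9, 5/42, 6/13, sqrt(3)}, Reals)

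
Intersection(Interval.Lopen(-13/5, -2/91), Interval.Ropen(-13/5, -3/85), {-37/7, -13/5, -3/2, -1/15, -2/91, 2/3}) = {-3/2, -1/15}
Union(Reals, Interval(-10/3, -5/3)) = Interval(-oo, oo)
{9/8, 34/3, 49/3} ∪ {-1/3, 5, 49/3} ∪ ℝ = ℝ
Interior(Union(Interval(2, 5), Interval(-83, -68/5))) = Union(Interval.open(-83, -68/5), Interval.open(2, 5))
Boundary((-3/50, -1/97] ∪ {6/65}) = {-3/50, -1/97, 6/65}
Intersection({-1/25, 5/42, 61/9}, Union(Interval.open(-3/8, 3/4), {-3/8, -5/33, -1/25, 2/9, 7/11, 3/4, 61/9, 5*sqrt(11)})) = {-1/25, 5/42, 61/9}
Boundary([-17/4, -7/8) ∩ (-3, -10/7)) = {-3, -10/7}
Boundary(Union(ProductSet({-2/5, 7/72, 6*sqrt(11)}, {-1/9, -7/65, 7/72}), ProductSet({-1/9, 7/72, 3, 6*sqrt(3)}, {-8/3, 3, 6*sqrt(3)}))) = Union(ProductSet({-2/5, 7/72, 6*sqrt(11)}, {-1/9, -7/65, 7/72}), ProductSet({-1/9, 7/72, 3, 6*sqrt(3)}, {-8/3, 3, 6*sqrt(3)}))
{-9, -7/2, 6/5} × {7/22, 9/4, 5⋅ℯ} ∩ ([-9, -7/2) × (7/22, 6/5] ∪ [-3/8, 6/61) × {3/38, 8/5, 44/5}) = ∅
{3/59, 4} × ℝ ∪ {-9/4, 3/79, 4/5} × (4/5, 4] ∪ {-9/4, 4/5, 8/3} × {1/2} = ({3/59, 4} × ℝ) ∪ ({-9/4, 4/5, 8/3} × {1/2}) ∪ ({-9/4, 3/79, 4/5} × (4/5, 4])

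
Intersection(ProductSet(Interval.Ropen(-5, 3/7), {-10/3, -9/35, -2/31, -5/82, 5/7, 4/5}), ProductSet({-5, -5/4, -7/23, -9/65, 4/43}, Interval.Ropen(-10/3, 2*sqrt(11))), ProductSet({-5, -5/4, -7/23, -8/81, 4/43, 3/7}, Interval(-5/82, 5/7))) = ProductSet({-5, -5/4, -7/23, 4/43}, {-5/82, 5/7})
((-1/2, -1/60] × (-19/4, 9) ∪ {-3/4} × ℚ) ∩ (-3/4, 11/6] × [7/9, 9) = (-1/2, -1/60] × [7/9, 9)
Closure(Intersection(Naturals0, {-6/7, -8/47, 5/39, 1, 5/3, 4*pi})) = {1}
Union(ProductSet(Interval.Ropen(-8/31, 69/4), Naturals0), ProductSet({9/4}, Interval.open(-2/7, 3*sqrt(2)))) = Union(ProductSet({9/4}, Interval.open(-2/7, 3*sqrt(2))), ProductSet(Interval.Ropen(-8/31, 69/4), Naturals0))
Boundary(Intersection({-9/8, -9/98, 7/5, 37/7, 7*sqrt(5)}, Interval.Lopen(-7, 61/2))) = {-9/8, -9/98, 7/5, 37/7, 7*sqrt(5)}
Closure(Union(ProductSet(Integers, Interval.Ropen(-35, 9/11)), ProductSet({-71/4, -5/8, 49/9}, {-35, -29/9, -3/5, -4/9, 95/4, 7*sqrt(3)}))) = Union(ProductSet({-71/4, -5/8, 49/9}, {-35, -29/9, -3/5, -4/9, 95/4, 7*sqrt(3)}), ProductSet(Integers, Interval(-35, 9/11)))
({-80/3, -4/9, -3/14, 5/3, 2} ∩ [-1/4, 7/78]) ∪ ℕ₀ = {-3/14} ∪ ℕ₀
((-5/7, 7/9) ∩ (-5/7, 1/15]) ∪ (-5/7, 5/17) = (-5/7, 5/17)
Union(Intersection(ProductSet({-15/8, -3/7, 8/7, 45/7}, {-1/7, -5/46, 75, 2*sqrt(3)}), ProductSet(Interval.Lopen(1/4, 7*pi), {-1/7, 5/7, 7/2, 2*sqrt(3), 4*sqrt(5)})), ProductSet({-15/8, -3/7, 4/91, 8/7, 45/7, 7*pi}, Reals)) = ProductSet({-15/8, -3/7, 4/91, 8/7, 45/7, 7*pi}, Reals)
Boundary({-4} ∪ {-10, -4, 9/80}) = {-10, -4, 9/80}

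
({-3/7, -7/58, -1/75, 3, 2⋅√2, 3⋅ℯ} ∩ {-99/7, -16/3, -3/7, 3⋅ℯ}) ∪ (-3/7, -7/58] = [-3/7, -7/58] ∪ {3⋅ℯ}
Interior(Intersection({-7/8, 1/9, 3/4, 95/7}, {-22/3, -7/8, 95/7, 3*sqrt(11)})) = EmptySet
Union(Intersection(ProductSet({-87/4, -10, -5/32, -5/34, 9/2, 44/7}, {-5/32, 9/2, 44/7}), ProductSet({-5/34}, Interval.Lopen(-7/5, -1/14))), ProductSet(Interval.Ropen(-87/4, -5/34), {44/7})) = Union(ProductSet({-5/34}, {-5/32}), ProductSet(Interval.Ropen(-87/4, -5/34), {44/7}))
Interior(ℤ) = ∅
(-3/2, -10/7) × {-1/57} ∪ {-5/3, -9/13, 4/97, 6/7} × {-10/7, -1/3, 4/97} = ((-3/2, -10/7) × {-1/57}) ∪ ({-5/3, -9/13, 4/97, 6/7} × {-10/7, -1/3, 4/97})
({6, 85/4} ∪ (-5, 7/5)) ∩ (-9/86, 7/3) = (-9/86, 7/5)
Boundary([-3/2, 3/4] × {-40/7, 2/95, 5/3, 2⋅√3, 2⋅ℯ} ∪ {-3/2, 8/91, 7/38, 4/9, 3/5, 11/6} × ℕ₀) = ({-3/2, 8/91, 7/38, 4/9, 3/5, 11/6} × ℕ₀) ∪ ([-3/2, 3/4] × {-40/7, 2/95, 5/3, 2⋅√3, 2⋅ℯ})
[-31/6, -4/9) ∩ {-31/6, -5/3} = {-31/6, -5/3}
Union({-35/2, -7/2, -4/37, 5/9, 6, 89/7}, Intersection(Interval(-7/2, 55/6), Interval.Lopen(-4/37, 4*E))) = Union({-35/2, -7/2, 89/7}, Interval(-4/37, 55/6))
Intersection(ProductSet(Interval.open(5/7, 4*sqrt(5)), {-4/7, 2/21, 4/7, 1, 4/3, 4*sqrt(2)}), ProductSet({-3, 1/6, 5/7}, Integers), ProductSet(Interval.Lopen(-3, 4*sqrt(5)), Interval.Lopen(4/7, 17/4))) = EmptySet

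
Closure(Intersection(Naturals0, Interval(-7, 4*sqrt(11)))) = Range(0, 14, 1)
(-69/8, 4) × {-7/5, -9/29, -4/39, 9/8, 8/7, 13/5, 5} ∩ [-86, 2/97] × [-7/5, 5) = (-69/8, 2/97] × {-7/5, -9/29, -4/39, 9/8, 8/7, 13/5}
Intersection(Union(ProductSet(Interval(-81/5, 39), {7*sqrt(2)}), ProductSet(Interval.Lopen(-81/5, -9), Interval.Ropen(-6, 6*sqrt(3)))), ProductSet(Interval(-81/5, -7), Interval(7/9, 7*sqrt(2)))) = Union(ProductSet(Interval.Lopen(-81/5, -9), Interval(7/9, 7*sqrt(2))), ProductSet(Interval(-81/5, -7), {7*sqrt(2)}))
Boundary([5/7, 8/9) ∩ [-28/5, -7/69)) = ∅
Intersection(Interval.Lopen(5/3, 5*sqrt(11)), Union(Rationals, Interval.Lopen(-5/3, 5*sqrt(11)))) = Union(Intersection(Interval.Lopen(5/3, 5*sqrt(11)), Rationals), Interval.Lopen(5/3, 5*sqrt(11)))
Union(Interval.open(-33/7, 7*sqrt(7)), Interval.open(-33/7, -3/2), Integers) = Union(Integers, Interval.open(-33/7, 7*sqrt(7)))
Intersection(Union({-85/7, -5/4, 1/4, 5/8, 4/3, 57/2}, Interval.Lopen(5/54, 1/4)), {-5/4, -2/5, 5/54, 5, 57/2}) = {-5/4, 57/2}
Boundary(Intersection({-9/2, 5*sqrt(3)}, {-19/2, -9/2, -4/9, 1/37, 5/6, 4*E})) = {-9/2}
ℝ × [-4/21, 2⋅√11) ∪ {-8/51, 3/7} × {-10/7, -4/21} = ({-8/51, 3/7} × {-10/7, -4/21}) ∪ (ℝ × [-4/21, 2⋅√11))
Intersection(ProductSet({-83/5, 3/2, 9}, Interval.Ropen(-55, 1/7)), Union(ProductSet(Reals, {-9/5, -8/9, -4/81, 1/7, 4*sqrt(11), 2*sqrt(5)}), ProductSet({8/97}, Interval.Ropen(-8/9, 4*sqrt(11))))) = ProductSet({-83/5, 3/2, 9}, {-9/5, -8/9, -4/81})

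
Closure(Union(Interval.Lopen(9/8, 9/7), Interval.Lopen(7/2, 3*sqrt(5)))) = Union(Interval(9/8, 9/7), Interval(7/2, 3*sqrt(5)))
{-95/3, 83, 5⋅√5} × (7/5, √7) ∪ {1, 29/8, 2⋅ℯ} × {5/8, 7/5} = ({1, 29/8, 2⋅ℯ} × {5/8, 7/5}) ∪ ({-95/3, 83, 5⋅√5} × (7/5, √7))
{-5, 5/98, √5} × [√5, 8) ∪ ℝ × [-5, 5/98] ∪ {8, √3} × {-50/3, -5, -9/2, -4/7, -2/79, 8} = (ℝ × [-5, 5/98]) ∪ ({8, √3} × {-50/3, -5, -9/2, -4/7, -2/79, 8}) ∪ ({-5, 5/98, √5} × [√5, 8))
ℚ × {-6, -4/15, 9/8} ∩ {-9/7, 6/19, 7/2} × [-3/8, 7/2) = {-9/7, 6/19, 7/2} × {-4/15, 9/8}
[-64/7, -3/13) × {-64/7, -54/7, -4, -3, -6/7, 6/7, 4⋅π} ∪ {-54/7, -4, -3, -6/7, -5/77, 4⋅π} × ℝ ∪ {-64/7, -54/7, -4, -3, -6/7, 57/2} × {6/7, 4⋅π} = ({-54/7, -4, -3, -6/7, -5/77, 4⋅π} × ℝ) ∪ ({-64/7, -54/7, -4, -3, -6/7, 57/2} × {6/7, 4⋅π}) ∪ ([-64/7, -3/13) × {-64/7, -54/7, -4, -3, -6/7, 6/7, 4⋅π})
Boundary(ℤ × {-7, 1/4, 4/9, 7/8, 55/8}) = ℤ × {-7, 1/4, 4/9, 7/8, 55/8}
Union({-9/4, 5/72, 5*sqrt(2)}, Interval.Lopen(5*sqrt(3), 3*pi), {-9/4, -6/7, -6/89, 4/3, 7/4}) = Union({-9/4, -6/7, -6/89, 5/72, 4/3, 7/4, 5*sqrt(2)}, Interval.Lopen(5*sqrt(3), 3*pi))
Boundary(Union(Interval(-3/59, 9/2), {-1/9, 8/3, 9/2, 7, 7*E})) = {-1/9, -3/59, 9/2, 7, 7*E}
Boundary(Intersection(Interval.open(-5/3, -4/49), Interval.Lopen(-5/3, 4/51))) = {-5/3, -4/49}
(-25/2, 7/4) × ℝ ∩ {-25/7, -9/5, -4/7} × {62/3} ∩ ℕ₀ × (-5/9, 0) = ∅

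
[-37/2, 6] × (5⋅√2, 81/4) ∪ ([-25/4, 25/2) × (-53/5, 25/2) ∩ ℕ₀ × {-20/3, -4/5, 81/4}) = ({0, 1, …, 12} × {-20/3, -4/5}) ∪ ([-37/2, 6] × (5⋅√2, 81/4))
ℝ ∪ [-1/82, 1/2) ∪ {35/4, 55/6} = (-∞, ∞)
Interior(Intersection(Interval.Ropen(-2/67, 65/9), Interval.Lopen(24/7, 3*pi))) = Interval.open(24/7, 65/9)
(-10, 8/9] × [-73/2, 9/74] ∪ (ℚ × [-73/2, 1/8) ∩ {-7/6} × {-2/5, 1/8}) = (-10, 8/9] × [-73/2, 9/74]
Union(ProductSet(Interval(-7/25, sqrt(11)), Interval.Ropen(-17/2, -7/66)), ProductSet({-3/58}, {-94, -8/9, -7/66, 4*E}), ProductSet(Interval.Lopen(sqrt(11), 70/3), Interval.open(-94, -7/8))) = Union(ProductSet({-3/58}, {-94, -8/9, -7/66, 4*E}), ProductSet(Interval(-7/25, sqrt(11)), Interval.Ropen(-17/2, -7/66)), ProductSet(Interval.Lopen(sqrt(11), 70/3), Interval.open(-94, -7/8)))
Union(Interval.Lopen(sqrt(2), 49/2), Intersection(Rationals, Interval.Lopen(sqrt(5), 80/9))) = Union(Intersection(Interval.Lopen(sqrt(5), 80/9), Rationals), Interval.Lopen(sqrt(2), 49/2))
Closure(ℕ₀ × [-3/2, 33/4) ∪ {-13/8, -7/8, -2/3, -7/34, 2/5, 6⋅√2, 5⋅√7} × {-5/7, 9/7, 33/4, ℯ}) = (ℕ₀ × [-3/2, 33/4]) ∪ ({-13/8, -7/8, -2/3, -7/34, 2/5, 6⋅√2, 5⋅√7} × {-5/7, 9/7, 33/4, ℯ})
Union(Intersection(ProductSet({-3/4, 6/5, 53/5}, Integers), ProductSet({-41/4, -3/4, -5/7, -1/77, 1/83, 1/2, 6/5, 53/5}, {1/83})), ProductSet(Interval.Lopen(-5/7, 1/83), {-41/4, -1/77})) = ProductSet(Interval.Lopen(-5/7, 1/83), {-41/4, -1/77})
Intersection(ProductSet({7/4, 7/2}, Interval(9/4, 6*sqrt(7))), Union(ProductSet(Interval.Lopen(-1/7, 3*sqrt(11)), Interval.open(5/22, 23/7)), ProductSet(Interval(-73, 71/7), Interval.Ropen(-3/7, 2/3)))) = ProductSet({7/4, 7/2}, Interval.Ropen(9/4, 23/7))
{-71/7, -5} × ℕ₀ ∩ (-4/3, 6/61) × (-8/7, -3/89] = ∅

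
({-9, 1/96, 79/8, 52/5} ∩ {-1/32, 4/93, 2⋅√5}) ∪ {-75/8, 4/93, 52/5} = {-75/8, 4/93, 52/5}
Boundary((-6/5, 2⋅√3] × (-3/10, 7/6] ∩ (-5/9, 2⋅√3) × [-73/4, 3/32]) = ({-5/9, 2⋅√3} × [-3/10, 3/32]) ∪ ([-5/9, 2⋅√3] × {-3/10, 3/32})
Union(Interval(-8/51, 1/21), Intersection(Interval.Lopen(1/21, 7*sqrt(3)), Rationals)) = Union(Intersection(Interval.Lopen(1/21, 7*sqrt(3)), Rationals), Interval(-8/51, 1/21))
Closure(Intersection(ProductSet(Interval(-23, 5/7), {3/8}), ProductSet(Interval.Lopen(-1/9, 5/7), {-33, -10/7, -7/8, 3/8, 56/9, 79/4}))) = ProductSet(Interval(-1/9, 5/7), {3/8})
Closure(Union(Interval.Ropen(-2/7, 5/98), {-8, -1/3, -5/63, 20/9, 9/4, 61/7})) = Union({-8, -1/3, 20/9, 9/4, 61/7}, Interval(-2/7, 5/98))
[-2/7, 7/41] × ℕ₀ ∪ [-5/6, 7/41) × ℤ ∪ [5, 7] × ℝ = ([-5/6, 7/41) × ℤ) ∪ ([-2/7, 7/41] × ℕ₀) ∪ ([5, 7] × ℝ)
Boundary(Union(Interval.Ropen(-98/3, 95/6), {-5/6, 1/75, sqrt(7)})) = {-98/3, 95/6}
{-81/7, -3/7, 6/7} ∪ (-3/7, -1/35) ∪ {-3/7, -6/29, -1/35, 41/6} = {-81/7, 6/7, 41/6} ∪ [-3/7, -1/35]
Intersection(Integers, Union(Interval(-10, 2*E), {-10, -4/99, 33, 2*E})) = Union({33}, Range(-10, 6, 1))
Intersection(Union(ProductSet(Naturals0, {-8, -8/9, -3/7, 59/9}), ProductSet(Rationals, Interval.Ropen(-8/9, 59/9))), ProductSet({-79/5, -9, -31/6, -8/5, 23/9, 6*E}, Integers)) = ProductSet({-79/5, -9, -31/6, -8/5, 23/9}, Range(0, 7, 1))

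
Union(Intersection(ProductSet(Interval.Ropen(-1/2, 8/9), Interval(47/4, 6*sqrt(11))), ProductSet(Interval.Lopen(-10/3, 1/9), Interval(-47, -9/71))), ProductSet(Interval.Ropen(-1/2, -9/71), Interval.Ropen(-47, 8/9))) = ProductSet(Interval.Ropen(-1/2, -9/71), Interval.Ropen(-47, 8/9))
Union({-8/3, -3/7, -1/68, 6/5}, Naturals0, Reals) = Reals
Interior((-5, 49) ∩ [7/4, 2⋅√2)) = (7/4, 2⋅√2)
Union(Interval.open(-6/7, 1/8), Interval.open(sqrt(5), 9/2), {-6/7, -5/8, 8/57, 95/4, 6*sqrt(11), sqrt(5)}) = Union({8/57, 95/4, 6*sqrt(11)}, Interval.Ropen(-6/7, 1/8), Interval.Ropen(sqrt(5), 9/2))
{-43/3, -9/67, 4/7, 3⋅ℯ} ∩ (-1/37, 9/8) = {4/7}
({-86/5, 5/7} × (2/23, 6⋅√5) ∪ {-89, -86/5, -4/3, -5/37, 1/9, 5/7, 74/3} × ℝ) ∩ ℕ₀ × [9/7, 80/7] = ∅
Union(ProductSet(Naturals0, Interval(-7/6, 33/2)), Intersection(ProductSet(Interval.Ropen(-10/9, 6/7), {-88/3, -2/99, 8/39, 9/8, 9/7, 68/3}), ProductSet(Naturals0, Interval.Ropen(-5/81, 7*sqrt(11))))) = Union(ProductSet(Naturals0, Interval(-7/6, 33/2)), ProductSet(Range(0, 1, 1), {-2/99, 8/39, 9/8, 9/7, 68/3}))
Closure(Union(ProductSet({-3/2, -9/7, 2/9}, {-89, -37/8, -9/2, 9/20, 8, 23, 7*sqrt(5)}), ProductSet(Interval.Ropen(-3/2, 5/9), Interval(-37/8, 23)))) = Union(ProductSet({-3/2, -9/7, 2/9}, {-89, -37/8, -9/2, 9/20, 8, 23, 7*sqrt(5)}), ProductSet(Interval(-3/2, 5/9), Interval(-37/8, 23)))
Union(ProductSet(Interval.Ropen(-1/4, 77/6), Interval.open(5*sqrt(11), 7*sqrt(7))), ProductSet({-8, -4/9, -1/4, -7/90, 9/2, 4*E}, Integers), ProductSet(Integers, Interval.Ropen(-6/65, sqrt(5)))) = Union(ProductSet({-8, -4/9, -1/4, -7/90, 9/2, 4*E}, Integers), ProductSet(Integers, Interval.Ropen(-6/65, sqrt(5))), ProductSet(Interval.Ropen(-1/4, 77/6), Interval.open(5*sqrt(11), 7*sqrt(7))))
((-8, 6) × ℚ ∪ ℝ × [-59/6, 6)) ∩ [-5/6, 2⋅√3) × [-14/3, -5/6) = [-5/6, 2⋅√3) × [-14/3, -5/6)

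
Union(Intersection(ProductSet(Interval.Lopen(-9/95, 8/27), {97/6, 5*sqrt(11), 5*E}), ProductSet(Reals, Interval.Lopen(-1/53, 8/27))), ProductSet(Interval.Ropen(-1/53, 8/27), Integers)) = ProductSet(Interval.Ropen(-1/53, 8/27), Integers)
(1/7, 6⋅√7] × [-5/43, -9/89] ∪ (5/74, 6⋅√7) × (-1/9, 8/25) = ((5/74, 6⋅√7) × (-1/9, 8/25)) ∪ ((1/7, 6⋅√7] × [-5/43, -9/89])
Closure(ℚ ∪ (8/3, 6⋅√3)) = ℚ ∪ (-∞, ∞)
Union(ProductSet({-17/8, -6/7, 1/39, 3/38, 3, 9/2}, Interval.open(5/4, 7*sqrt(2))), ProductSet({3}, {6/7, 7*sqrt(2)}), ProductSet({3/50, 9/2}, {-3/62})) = Union(ProductSet({3}, {6/7, 7*sqrt(2)}), ProductSet({3/50, 9/2}, {-3/62}), ProductSet({-17/8, -6/7, 1/39, 3/38, 3, 9/2}, Interval.open(5/4, 7*sqrt(2))))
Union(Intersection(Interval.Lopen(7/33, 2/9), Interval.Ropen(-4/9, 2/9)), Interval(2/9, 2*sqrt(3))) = Interval.Lopen(7/33, 2*sqrt(3))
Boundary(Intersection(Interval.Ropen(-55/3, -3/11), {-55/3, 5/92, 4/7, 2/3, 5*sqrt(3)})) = {-55/3}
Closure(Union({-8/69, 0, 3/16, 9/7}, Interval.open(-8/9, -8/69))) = Union({0, 3/16, 9/7}, Interval(-8/9, -8/69))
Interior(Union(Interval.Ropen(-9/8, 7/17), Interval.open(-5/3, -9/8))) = Interval.open(-5/3, 7/17)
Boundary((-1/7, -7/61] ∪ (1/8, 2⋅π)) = {-1/7, -7/61, 1/8, 2⋅π}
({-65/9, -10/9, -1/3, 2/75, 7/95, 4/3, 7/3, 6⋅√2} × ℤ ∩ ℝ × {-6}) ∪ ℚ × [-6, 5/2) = (ℚ × [-6, 5/2)) ∪ ({-65/9, -10/9, -1/3, 2/75, 7/95, 4/3, 7/3, 6⋅√2} × {-6})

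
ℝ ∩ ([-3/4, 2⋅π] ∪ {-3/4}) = [-3/4, 2⋅π]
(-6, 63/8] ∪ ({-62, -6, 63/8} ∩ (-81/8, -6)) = (-6, 63/8]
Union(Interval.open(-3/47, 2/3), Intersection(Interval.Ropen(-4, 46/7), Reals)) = Interval.Ropen(-4, 46/7)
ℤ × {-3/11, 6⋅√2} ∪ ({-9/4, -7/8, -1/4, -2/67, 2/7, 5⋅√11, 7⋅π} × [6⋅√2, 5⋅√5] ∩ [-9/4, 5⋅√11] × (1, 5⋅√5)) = (ℤ × {-3/11, 6⋅√2}) ∪ ({-9/4, -7/8, -1/4, -2/67, 2/7, 5⋅√11} × [6⋅√2, 5⋅√5))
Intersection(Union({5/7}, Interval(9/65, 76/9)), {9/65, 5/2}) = {9/65, 5/2}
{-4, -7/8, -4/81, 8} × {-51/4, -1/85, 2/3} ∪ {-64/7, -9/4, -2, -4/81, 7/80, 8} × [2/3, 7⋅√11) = ({-4, -7/8, -4/81, 8} × {-51/4, -1/85, 2/3}) ∪ ({-64/7, -9/4, -2, -4/81, 7/80, 8} × [2/3, 7⋅√11))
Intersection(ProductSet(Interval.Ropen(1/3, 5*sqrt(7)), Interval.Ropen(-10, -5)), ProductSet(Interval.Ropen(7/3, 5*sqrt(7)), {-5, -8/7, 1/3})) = EmptySet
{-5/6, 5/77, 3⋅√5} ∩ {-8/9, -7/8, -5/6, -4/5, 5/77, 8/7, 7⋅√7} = {-5/6, 5/77}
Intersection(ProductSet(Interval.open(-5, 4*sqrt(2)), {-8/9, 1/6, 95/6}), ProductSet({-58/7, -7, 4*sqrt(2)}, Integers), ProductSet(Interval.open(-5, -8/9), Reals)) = EmptySet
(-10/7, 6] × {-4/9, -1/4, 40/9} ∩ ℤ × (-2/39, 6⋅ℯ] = {-1, 0, …, 6} × {40/9}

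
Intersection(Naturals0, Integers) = Naturals0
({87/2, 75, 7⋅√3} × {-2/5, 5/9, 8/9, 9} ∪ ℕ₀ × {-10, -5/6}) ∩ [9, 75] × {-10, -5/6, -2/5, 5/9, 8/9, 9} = ({9, 10, …, 75} × {-10, -5/6}) ∪ ({87/2, 75, 7⋅√3} × {-2/5, 5/9, 8/9, 9})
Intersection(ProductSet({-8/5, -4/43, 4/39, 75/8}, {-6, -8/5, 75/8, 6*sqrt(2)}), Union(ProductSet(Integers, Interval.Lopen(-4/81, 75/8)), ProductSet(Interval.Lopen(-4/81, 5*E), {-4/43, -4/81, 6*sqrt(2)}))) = ProductSet({4/39, 75/8}, {6*sqrt(2)})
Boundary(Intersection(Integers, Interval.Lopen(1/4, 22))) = Range(1, 23, 1)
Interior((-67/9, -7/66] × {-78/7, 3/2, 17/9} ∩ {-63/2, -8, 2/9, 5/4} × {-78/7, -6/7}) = ∅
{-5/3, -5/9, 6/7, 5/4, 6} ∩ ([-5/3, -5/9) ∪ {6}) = {-5/3, 6}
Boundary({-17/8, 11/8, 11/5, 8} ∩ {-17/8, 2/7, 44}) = {-17/8}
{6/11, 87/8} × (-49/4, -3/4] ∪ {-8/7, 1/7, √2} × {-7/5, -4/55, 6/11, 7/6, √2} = ({6/11, 87/8} × (-49/4, -3/4]) ∪ ({-8/7, 1/7, √2} × {-7/5, -4/55, 6/11, 7/6, √2})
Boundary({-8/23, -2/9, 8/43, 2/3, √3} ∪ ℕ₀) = {-8/23, -2/9, 8/43, 2/3, √3} ∪ ℕ₀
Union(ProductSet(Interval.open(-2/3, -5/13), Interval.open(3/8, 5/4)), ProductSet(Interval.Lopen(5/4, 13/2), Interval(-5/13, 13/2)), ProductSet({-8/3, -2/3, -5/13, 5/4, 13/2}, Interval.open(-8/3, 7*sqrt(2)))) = Union(ProductSet({-8/3, -2/3, -5/13, 5/4, 13/2}, Interval.open(-8/3, 7*sqrt(2))), ProductSet(Interval.open(-2/3, -5/13), Interval.open(3/8, 5/4)), ProductSet(Interval.Lopen(5/4, 13/2), Interval(-5/13, 13/2)))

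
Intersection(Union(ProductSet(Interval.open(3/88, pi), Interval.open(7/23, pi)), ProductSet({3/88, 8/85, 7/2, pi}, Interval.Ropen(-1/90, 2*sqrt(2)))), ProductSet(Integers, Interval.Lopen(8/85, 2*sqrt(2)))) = ProductSet(Range(1, 4, 1), Interval.Lopen(7/23, 2*sqrt(2)))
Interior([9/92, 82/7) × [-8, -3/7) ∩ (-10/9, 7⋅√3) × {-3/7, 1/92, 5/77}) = ∅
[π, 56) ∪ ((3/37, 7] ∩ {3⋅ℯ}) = [π, 56)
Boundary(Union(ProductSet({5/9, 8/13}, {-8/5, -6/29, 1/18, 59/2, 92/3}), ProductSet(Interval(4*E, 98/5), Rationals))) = Union(ProductSet({5/9, 8/13}, {-8/5, -6/29, 1/18, 59/2, 92/3}), ProductSet(Interval(4*E, 98/5), Reals))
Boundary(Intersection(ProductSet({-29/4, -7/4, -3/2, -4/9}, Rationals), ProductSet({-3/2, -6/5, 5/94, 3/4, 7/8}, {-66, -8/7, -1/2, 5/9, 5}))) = ProductSet({-3/2}, {-66, -8/7, -1/2, 5/9, 5})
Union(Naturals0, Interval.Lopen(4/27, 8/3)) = Union(Interval.Lopen(4/27, 8/3), Naturals0)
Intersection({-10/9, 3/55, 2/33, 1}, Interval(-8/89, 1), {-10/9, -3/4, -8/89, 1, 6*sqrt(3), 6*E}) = {1}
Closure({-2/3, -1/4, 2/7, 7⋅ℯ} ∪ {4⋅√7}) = {-2/3, -1/4, 2/7, 4⋅√7, 7⋅ℯ}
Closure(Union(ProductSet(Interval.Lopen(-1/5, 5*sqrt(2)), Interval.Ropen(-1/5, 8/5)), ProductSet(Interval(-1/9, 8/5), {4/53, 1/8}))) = Union(ProductSet({-1/5, 5*sqrt(2)}, Interval(-1/5, 8/5)), ProductSet(Interval(-1/5, 5*sqrt(2)), {-1/5, 8/5}), ProductSet(Interval.Lopen(-1/5, 5*sqrt(2)), Interval.Ropen(-1/5, 8/5)))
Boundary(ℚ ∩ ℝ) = ℝ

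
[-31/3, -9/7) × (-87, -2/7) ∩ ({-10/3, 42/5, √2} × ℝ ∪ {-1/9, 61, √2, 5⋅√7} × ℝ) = {-10/3} × (-87, -2/7)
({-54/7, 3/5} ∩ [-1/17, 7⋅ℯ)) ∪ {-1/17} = {-1/17, 3/5}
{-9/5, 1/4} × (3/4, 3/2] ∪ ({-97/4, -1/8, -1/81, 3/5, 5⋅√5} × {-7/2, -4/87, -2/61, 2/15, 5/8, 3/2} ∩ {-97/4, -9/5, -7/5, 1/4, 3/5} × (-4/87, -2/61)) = {-9/5, 1/4} × (3/4, 3/2]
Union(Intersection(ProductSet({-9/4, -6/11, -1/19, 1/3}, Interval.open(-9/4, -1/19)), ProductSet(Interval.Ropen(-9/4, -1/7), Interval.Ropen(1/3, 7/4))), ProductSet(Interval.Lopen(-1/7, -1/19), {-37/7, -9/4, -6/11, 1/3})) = ProductSet(Interval.Lopen(-1/7, -1/19), {-37/7, -9/4, -6/11, 1/3})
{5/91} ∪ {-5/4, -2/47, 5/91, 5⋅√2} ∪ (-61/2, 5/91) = (-61/2, 5/91] ∪ {5⋅√2}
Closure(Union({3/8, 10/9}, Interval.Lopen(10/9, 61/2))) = Union({3/8}, Interval(10/9, 61/2))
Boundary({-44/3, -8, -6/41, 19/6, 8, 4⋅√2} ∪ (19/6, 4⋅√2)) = {-44/3, -8, -6/41, 19/6, 8, 4⋅√2}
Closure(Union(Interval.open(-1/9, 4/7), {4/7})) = Interval(-1/9, 4/7)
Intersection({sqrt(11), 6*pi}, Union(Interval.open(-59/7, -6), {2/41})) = EmptySet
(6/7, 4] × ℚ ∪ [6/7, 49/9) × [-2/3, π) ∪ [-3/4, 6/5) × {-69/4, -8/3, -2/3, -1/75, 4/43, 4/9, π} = ((6/7, 4] × ℚ) ∪ ([6/7, 49/9) × [-2/3, π)) ∪ ([-3/4, 6/5) × {-69/4, -8/3, -2/3, -1/75, 4/43, 4/9, π})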